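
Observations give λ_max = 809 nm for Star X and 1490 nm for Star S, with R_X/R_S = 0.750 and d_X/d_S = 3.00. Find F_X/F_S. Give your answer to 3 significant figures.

0.719

Wien's law: T_X/T_S = λ_S/λ_X = 1490/809 = 1.842.
L_X/L_S = (R_X/R_S)²(T_X/T_S)⁴ = (0.750)²(1.842)⁴ = 6.473.
F_X/F_S = (L_X/L_S)/(d_X/d_S)² = 6.473/(3.00)² = 0.7192.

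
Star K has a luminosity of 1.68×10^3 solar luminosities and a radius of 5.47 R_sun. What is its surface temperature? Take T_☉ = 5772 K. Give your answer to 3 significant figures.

T/T_☉ = (L/L_☉)^(1/4) / (R/R_☉)^(1/2)
T = 5772 × (1.68×10^3)^(1/4) / √(5.47) = 5772 × 6.402 / 2.339 = 1.580×10^4 K.

1.58×10^4 K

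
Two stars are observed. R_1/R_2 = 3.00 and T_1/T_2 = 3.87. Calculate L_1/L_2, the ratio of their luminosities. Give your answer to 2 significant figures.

2.0×10^3

From the Stefan–Boltzmann law, L ∝ R²T⁴, so
L_1/L_2 = (R_1/R_2)² (T_1/T_2)⁴ = (3.00)² × (3.87)⁴ = 9.000 × 224.3 = 2019.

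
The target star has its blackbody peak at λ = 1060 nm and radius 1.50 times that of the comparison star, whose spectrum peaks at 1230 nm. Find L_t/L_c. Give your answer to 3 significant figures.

4.08

Wien's law gives T ∝ 1/λ_max, so T_t/T_c = λ_c/λ_t = 1230/1060 = 1.160.
Then L ∝ R²T⁴ gives L_t/L_c = (1.50)² × (1.160)⁴ = 2.250 × 1.813 = 4.079.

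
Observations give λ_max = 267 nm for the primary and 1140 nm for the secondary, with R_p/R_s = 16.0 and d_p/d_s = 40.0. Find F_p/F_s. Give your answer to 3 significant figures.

53.2

Wien's law: T_p/T_s = λ_s/λ_p = 1140/267 = 4.270.
L_p/L_s = (R_p/R_s)²(T_p/T_s)⁴ = (16.0)²(4.270)⁴ = 8.508×10^4.
F_p/F_s = (L_p/L_s)/(d_p/d_s)² = 8.508×10^4/(40.0)² = 53.17.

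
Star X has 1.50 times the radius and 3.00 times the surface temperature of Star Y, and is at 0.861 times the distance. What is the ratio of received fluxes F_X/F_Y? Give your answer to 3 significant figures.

L_X/L_Y = (R_X/R_Y)²(T_X/T_Y)⁴ = (1.50)² × (3.00)⁴ = 182.2.
F_X/F_Y = (L_X/L_Y)/(d_X/d_Y)² = 182.2 / (0.861)² = 245.8.

246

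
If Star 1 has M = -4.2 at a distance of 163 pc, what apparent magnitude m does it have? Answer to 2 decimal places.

1.86

m = M + 5 log₁₀(d/10 pc) = -4.2 + 5 log₁₀(163/10)
  = -4.2 + 5 × 1.212 = -4.2 + 6.06 = 1.86.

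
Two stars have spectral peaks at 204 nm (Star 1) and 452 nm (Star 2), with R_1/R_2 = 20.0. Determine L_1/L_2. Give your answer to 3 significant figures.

Wien's law gives T ∝ 1/λ_max, so T_1/T_2 = λ_2/λ_1 = 452/204 = 2.216.
Then L ∝ R²T⁴ gives L_1/L_2 = (20.0)² × (2.216)⁴ = 400.0 × 24.10 = 9640.

9.64×10^3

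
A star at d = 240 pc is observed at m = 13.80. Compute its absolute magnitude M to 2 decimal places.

M = m − 5 log₁₀(d/10 pc) = 13.80 − 5 log₁₀(240/10)
  = 13.80 − 5 × 1.380 = 13.80 − 6.90 = 6.90.

6.90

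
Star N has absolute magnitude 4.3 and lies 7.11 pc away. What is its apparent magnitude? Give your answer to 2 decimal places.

3.56

m = M + 5 log₁₀(d/10 pc) = 4.3 + 5 log₁₀(7.11/10)
  = 4.3 + 5 × -0.148 = 4.3 + -0.74 = 3.56.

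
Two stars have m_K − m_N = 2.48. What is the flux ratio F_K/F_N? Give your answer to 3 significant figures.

0.102

F_K/F_N = 10^(−(m_K − m_N)/2.5) = 10^(-2.48/2.5) = 10^-0.992 = 0.1019.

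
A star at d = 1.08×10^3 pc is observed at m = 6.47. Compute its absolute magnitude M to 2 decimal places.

-3.70

M = m − 5 log₁₀(d/10 pc) = 6.47 − 5 log₁₀(1.08×10^3/10)
  = 6.47 − 5 × 2.033 = 6.47 − 10.17 = -3.70.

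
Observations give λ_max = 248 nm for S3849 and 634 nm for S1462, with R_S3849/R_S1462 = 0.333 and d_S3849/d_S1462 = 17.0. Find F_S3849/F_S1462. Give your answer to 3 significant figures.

0.0164

Wien's law: T_S3849/T_S1462 = λ_S1462/λ_S3849 = 634/248 = 2.556.
L_S3849/L_S1462 = (R_S3849/R_S1462)²(T_S3849/T_S1462)⁴ = (0.333)²(2.556)⁴ = 4.736.
F_S3849/F_S1462 = (L_S3849/L_S1462)/(d_S3849/d_S1462)² = 4.736/(17.0)² = 0.01639.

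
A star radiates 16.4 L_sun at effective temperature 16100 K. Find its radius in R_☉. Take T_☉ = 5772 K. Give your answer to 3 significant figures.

R/R_☉ = √(L/L_☉) / (T/T_☉)² = √(16.4) / (2.789)²
       = 4.050 / 7.780 = 0.5205.

0.521 R_☉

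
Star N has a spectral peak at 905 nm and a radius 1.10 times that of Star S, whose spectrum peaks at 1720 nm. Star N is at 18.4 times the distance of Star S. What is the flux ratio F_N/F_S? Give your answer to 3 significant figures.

Wien's law: T_N/T_S = λ_S/λ_N = 1720/905 = 1.901.
L_N/L_S = (R_N/R_S)²(T_N/T_S)⁴ = (1.10)²(1.901)⁴ = 15.79.
F_N/F_S = (L_N/L_S)/(d_N/d_S)² = 15.79/(18.4)² = 0.04663.

0.0466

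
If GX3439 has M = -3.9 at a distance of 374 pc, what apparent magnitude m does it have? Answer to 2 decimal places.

3.96

m = M + 5 log₁₀(d/10 pc) = -3.9 + 5 log₁₀(374/10)
  = -3.9 + 5 × 1.573 = -3.9 + 7.86 = 3.96.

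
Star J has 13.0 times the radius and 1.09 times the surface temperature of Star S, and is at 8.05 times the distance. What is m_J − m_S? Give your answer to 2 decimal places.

-1.42

L_J/L_S = (13.0)²(1.09)⁴ = 238.6.
F_J/F_S = (L_J/L_S)/(d_J/d_S)² = 238.6/64.80 = 3.681.
m_J − m_S = −2.5 log₁₀(3.681) = -1.42.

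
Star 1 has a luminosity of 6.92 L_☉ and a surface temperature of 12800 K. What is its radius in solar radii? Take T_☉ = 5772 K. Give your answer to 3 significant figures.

0.535 solar radii

R/R_☉ = √(L/L_☉) / (T/T_☉)² = √(6.92) / (2.218)²
       = 2.631 / 4.918 = 0.5349.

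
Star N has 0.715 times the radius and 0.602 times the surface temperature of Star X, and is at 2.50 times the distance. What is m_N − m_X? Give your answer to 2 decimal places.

4.92

L_N/L_X = (0.715)²(0.602)⁴ = 0.06714.
F_N/F_X = (L_N/L_X)/(d_N/d_X)² = 0.06714/6.250 = 0.01074.
m_N − m_X = −2.5 log₁₀(0.01074) = 4.92.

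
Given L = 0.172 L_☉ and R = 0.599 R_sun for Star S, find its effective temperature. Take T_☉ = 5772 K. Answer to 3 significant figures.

4.80×10^3 K

T/T_☉ = (L/L_☉)^(1/4) / (R/R_☉)^(1/2)
T = 5772 × (0.172)^(1/4) / √(0.599) = 5772 × 0.6440 / 0.7740 = 4803 K.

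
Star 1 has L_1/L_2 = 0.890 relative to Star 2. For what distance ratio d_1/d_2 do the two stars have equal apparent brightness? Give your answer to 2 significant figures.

Equal flux requires L_1/d_1² = L_2/d_2², so d_1/d_2 = √(L_1/L_2)
= √(0.890) = 0.9434.

0.94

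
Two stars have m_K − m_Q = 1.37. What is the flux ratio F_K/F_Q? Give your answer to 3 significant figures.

0.283

F_K/F_Q = 10^(−(m_K − m_Q)/2.5) = 10^(-1.37/2.5) = 10^-0.548 = 0.2831.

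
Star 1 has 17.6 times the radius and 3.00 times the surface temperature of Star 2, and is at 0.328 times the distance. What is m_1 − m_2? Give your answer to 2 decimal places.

-13.42

L_1/L_2 = (17.6)²(3.00)⁴ = 2.509×10^4.
F_1/F_2 = (L_1/L_2)/(d_1/d_2)² = 2.509×10^4/0.1076 = 2.332×10^5.
m_1 − m_2 = −2.5 log₁₀(2.332×10^5) = -13.42.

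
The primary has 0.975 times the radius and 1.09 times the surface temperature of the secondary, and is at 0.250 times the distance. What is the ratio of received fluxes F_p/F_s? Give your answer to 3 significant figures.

L_p/L_s = (R_p/R_s)²(T_p/T_s)⁴ = (0.975)² × (1.09)⁴ = 1.342.
F_p/F_s = (L_p/L_s)/(d_p/d_s)² = 1.342 / (0.250)² = 21.47.

21.5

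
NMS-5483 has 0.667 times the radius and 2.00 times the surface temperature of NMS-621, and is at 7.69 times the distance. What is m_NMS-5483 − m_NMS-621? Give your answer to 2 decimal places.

2.30

L_NMS-5483/L_NMS-621 = (0.667)²(2.00)⁴ = 7.118.
F_NMS-5483/F_NMS-621 = (L_NMS-5483/L_NMS-621)/(d_NMS-5483/d_NMS-621)² = 7.118/59.14 = 0.1204.
m_NMS-5483 − m_NMS-621 = −2.5 log₁₀(0.1204) = 2.30.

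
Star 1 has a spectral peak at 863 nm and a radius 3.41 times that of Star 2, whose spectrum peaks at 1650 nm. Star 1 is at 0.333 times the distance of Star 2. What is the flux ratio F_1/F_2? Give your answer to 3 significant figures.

1.40×10^3

Wien's law: T_1/T_2 = λ_2/λ_1 = 1650/863 = 1.912.
L_1/L_2 = (R_1/R_2)²(T_1/T_2)⁴ = (3.41)²(1.912)⁴ = 155.4.
F_1/F_2 = (L_1/L_2)/(d_1/d_2)² = 155.4/(0.333)² = 1401.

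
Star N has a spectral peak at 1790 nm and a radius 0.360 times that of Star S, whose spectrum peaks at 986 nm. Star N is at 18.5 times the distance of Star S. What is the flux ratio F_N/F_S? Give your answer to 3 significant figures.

3.49×10^-5

Wien's law: T_N/T_S = λ_S/λ_N = 986/1790 = 0.5508.
L_N/L_S = (R_N/R_S)²(T_N/T_S)⁴ = (0.360)²(0.5508)⁴ = 0.01193.
F_N/F_S = (L_N/L_S)/(d_N/d_S)² = 0.01193/(18.5)² = 3.486×10^-5.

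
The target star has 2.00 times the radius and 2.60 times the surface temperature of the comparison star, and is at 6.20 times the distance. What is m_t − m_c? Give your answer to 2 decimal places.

L_t/L_c = (2.00)²(2.60)⁴ = 182.8.
F_t/F_c = (L_t/L_c)/(d_t/d_c)² = 182.8/38.44 = 4.755.
m_t − m_c = −2.5 log₁₀(4.755) = -1.69.

-1.69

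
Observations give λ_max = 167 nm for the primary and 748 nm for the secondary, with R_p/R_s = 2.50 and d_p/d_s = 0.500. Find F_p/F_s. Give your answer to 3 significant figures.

Wien's law: T_p/T_s = λ_s/λ_p = 748/167 = 4.479.
L_p/L_s = (R_p/R_s)²(T_p/T_s)⁴ = (2.50)²(4.479)⁴ = 2515.
F_p/F_s = (L_p/L_s)/(d_p/d_s)² = 2515/(0.500)² = 1.006×10^4.

1.01×10^4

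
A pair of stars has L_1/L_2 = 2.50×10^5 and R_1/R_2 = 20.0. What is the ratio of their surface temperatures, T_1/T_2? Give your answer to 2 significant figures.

L ∝ R²T⁴ gives T ∝ (L/R²)^(1/4), so
T_1/T_2 = (2.50×10^5 / 20.0²)^(1/4) = (625.0)^(1/4) = 5.000.

5.0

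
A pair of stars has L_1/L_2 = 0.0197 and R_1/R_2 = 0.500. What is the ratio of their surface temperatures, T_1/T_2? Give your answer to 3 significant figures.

L ∝ R²T⁴ gives T ∝ (L/R²)^(1/4), so
T_1/T_2 = (0.0197 / 0.500²)^(1/4) = (0.07880)^(1/4) = 0.5298.

0.530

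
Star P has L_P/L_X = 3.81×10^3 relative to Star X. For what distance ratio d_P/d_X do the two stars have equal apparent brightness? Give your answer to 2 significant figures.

Equal flux requires L_P/d_P² = L_X/d_X², so d_P/d_X = √(L_P/L_X)
= √(3.81×10^3) = 61.73.

62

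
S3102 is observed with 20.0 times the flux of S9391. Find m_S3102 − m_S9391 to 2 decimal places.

-3.25

m_S3102 − m_S9391 = −2.5 log₁₀(F_S3102/F_S9391) = −2.5 log₁₀(20.0) = −2.5 × (1.301) = -3.253.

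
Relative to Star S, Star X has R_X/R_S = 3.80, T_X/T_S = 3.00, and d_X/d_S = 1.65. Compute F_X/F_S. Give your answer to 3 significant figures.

430

L_X/L_S = (R_X/R_S)²(T_X/T_S)⁴ = (3.80)² × (3.00)⁴ = 1170.
F_X/F_S = (L_X/L_S)/(d_X/d_S)² = 1170 / (1.65)² = 429.6.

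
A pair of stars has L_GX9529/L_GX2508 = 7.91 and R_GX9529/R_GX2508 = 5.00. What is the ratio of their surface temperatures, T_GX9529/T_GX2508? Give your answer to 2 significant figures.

L ∝ R²T⁴ gives T ∝ (L/R²)^(1/4), so
T_GX9529/T_GX2508 = (7.91 / 5.00²)^(1/4) = (0.3164)^(1/4) = 0.7500.

0.75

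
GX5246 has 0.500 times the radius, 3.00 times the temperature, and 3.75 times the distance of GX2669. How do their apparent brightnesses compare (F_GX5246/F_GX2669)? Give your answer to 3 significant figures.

1.44

L_GX5246/L_GX2669 = (R_GX5246/R_GX2669)²(T_GX5246/T_GX2669)⁴ = (0.500)² × (3.00)⁴ = 20.25.
F_GX5246/F_GX2669 = (L_GX5246/L_GX2669)/(d_GX5246/d_GX2669)² = 20.25 / (3.75)² = 1.440.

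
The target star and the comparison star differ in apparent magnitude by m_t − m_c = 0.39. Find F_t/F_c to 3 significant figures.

F_t/F_c = 10^(−(m_t − m_c)/2.5) = 10^(-0.39/2.5) = 10^-0.156 = 0.6982.

0.698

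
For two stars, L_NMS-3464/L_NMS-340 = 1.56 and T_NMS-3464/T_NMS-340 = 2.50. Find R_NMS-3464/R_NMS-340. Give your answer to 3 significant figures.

0.200

L ∝ R²T⁴ gives R ∝ √L / T², so
R_NMS-3464/R_NMS-340 = √(1.56) / (2.50)² = 1.249 / 6.250 = 0.1998.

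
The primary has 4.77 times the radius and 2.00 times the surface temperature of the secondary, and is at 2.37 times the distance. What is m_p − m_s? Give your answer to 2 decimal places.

-4.53

L_p/L_s = (4.77)²(2.00)⁴ = 364.0.
F_p/F_s = (L_p/L_s)/(d_p/d_s)² = 364.0/5.617 = 64.81.
m_p − m_s = −2.5 log₁₀(64.81) = -4.53.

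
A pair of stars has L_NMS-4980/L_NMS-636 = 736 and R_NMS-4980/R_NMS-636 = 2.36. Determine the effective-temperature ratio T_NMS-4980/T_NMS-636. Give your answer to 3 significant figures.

3.39

L ∝ R²T⁴ gives T ∝ (L/R²)^(1/4), so
T_NMS-4980/T_NMS-636 = (736 / 2.36²)^(1/4) = (132.1)^(1/4) = 3.390.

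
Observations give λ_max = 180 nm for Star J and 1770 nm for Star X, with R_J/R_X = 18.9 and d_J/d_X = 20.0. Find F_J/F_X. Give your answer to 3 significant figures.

Wien's law: T_J/T_X = λ_X/λ_J = 1770/180 = 9.833.
L_J/L_X = (R_J/R_X)²(T_J/T_X)⁴ = (18.9)²(9.833)⁴ = 3.340×10^6.
F_J/F_X = (L_J/L_X)/(d_J/d_X)² = 3.340×10^6/(20.0)² = 8350.

8.35×10^3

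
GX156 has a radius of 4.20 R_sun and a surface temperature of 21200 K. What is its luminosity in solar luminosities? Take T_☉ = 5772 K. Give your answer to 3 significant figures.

L/L_☉ = (R/R_☉)² (T/T_☉)⁴ = (4.20)² × (21200/5772)⁴
       = 17.64 × (3.673)⁴ = 17.64 × 182.0 = 3210.

3.21×10^3 solar luminosities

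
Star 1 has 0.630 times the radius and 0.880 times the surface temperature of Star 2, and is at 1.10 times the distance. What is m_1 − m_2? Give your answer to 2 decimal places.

1.77

L_1/L_2 = (0.630)²(0.880)⁴ = 0.2380.
F_1/F_2 = (L_1/L_2)/(d_1/d_2)² = 0.2380/1.210 = 0.1967.
m_1 − m_2 = −2.5 log₁₀(0.1967) = 1.77.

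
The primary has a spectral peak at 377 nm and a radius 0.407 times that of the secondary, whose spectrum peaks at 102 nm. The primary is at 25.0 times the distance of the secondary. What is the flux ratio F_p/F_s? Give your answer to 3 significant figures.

1.42×10^-6

Wien's law: T_p/T_s = λ_s/λ_p = 102/377 = 0.2706.
L_p/L_s = (R_p/R_s)²(T_p/T_s)⁴ = (0.407)²(0.2706)⁴ = 8.876×10^-4.
F_p/F_s = (L_p/L_s)/(d_p/d_s)² = 8.876×10^-4/(25.0)² = 1.420×10^-6.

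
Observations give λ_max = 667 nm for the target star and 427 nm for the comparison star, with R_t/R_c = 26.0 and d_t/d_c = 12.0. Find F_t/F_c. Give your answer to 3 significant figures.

Wien's law: T_t/T_c = λ_c/λ_t = 427/667 = 0.6402.
L_t/L_c = (R_t/R_c)²(T_t/T_c)⁴ = (26.0)²(0.6402)⁴ = 113.5.
F_t/F_c = (L_t/L_c)/(d_t/d_c)² = 113.5/(12.0)² = 0.7885.

0.788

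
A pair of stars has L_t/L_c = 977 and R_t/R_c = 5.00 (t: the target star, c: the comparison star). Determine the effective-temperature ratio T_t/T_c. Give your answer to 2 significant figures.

2.5

L ∝ R²T⁴ gives T ∝ (L/R²)^(1/4), so
T_t/T_c = (977 / 5.00²)^(1/4) = (39.08)^(1/4) = 2.500.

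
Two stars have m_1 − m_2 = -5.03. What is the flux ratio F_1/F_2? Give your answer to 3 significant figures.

F_1/F_2 = 10^(−(m_1 − m_2)/2.5) = 10^(5.03/2.5) = 10^2.012 = 102.8.

103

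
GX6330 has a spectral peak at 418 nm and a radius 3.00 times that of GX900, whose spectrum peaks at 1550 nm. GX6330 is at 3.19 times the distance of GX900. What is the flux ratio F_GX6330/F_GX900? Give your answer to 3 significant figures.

167

Wien's law: T_GX6330/T_GX900 = λ_GX900/λ_GX6330 = 1550/418 = 3.708.
L_GX6330/L_GX900 = (R_GX6330/R_GX900)²(T_GX6330/T_GX900)⁴ = (3.00)²(3.708)⁴ = 1702.
F_GX6330/F_GX900 = (L_GX6330/L_GX900)/(d_GX6330/d_GX900)² = 1702/(3.19)² = 167.2.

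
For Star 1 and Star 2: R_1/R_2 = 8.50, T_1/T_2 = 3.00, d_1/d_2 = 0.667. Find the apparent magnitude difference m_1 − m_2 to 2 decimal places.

-10.30

L_1/L_2 = (8.50)²(3.00)⁴ = 5852.
F_1/F_2 = (L_1/L_2)/(d_1/d_2)² = 5852/0.4449 = 1.315×10^4.
m_1 − m_2 = −2.5 log₁₀(1.315×10^4) = -10.30.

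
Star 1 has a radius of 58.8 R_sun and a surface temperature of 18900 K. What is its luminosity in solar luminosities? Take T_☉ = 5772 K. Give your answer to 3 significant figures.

L/L_☉ = (R/R_☉)² (T/T_☉)⁴ = (58.8)² × (18900/5772)⁴
       = 3457 × (3.274)⁴ = 3457 × 115.0 = 3.975×10^5.

3.97×10^5 solar luminosities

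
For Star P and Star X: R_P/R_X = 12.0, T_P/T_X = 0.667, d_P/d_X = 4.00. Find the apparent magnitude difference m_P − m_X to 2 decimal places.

-0.63

L_P/L_X = (12.0)²(0.667)⁴ = 28.50.
F_P/F_X = (L_P/L_X)/(d_P/d_X)² = 28.50/16.00 = 1.781.
m_P − m_X = −2.5 log₁₀(1.781) = -0.63.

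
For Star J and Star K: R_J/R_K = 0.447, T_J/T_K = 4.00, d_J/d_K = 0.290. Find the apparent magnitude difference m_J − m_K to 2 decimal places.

L_J/L_K = (0.447)²(4.00)⁴ = 51.15.
F_J/F_K = (L_J/L_K)/(d_J/d_K)² = 51.15/0.08410 = 608.2.
m_J − m_K = −2.5 log₁₀(608.2) = -6.96.

-6.96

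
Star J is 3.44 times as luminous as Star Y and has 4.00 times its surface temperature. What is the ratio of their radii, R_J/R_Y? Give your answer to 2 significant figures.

L ∝ R²T⁴ gives R ∝ √L / T², so
R_J/R_Y = √(3.44) / (4.00)² = 1.855 / 16.00 = 0.1159.

0.12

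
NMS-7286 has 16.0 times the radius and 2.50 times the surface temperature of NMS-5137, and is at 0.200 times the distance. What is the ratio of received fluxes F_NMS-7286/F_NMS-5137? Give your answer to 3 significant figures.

2.50×10^5

L_NMS-7286/L_NMS-5137 = (R_NMS-7286/R_NMS-5137)²(T_NMS-7286/T_NMS-5137)⁴ = (16.0)² × (2.50)⁴ = 1.000×10^4.
F_NMS-7286/F_NMS-5137 = (L_NMS-7286/L_NMS-5137)/(d_NMS-7286/d_NMS-5137)² = 1.000×10^4 / (0.200)² = 2.500×10^5.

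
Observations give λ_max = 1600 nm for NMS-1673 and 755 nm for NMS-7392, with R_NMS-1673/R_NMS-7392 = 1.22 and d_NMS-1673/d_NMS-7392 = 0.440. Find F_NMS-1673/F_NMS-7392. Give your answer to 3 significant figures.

Wien's law: T_NMS-1673/T_NMS-7392 = λ_NMS-7392/λ_NMS-1673 = 755/1600 = 0.4719.
L_NMS-1673/L_NMS-7392 = (R_NMS-1673/R_NMS-7392)²(T_NMS-1673/T_NMS-7392)⁴ = (1.22)²(0.4719)⁴ = 0.07380.
F_NMS-1673/F_NMS-7392 = (L_NMS-1673/L_NMS-7392)/(d_NMS-1673/d_NMS-7392)² = 0.07380/(0.440)² = 0.3812.

0.381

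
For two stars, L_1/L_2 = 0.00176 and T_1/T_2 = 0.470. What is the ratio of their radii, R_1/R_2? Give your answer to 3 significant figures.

L ∝ R²T⁴ gives R ∝ √L / T², so
R_1/R_2 = √(0.00176) / (0.470)² = 0.04195 / 0.2209 = 0.1899.

0.190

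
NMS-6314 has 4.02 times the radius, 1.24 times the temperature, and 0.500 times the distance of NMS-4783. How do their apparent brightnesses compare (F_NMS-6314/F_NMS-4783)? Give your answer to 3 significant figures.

153

L_NMS-6314/L_NMS-4783 = (R_NMS-6314/R_NMS-4783)²(T_NMS-6314/T_NMS-4783)⁴ = (4.02)² × (1.24)⁴ = 38.21.
F_NMS-6314/F_NMS-4783 = (L_NMS-6314/L_NMS-4783)/(d_NMS-6314/d_NMS-4783)² = 38.21 / (0.500)² = 152.8.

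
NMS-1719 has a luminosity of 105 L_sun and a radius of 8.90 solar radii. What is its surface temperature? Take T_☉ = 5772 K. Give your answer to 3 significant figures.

6.19×10^3 K

T/T_☉ = (L/L_☉)^(1/4) / (R/R_☉)^(1/2)
T = 5772 × (105)^(1/4) / √(8.90) = 5772 × 3.201 / 2.983 = 6193 K.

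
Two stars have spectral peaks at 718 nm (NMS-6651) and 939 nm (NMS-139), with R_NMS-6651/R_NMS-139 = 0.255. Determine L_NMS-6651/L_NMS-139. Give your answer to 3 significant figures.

Wien's law gives T ∝ 1/λ_max, so T_NMS-6651/T_NMS-139 = λ_NMS-139/λ_NMS-6651 = 939/718 = 1.308.
Then L ∝ R²T⁴ gives L_NMS-6651/L_NMS-139 = (0.255)² × (1.308)⁴ = 0.06502 × 2.925 = 0.1902.

0.190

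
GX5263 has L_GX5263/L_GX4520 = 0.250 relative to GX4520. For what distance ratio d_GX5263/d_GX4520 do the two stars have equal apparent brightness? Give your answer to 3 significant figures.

Equal flux requires L_GX5263/d_GX5263² = L_GX4520/d_GX4520², so d_GX5263/d_GX4520 = √(L_GX5263/L_GX4520)
= √(0.250) = 0.5000.

0.500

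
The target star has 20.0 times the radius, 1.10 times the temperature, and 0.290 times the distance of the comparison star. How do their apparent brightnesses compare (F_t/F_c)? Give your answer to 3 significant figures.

L_t/L_c = (R_t/R_c)²(T_t/T_c)⁴ = (20.0)² × (1.10)⁴ = 585.6.
F_t/F_c = (L_t/L_c)/(d_t/d_c)² = 585.6 / (0.290)² = 6964.

6.96×10^3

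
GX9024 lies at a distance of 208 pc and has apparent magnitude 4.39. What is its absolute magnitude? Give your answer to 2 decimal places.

M = m − 5 log₁₀(d/10 pc) = 4.39 − 5 log₁₀(208/10)
  = 4.39 − 5 × 1.318 = 4.39 − 6.59 = -2.20.

-2.20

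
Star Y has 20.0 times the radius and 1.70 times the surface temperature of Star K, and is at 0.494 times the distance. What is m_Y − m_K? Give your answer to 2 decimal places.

L_Y/L_K = (20.0)²(1.70)⁴ = 3341.
F_Y/F_K = (L_Y/L_K)/(d_Y/d_K)² = 3341/0.2440 = 1.369×10^4.
m_Y − m_K = −2.5 log₁₀(1.369×10^4) = -10.34.

-10.34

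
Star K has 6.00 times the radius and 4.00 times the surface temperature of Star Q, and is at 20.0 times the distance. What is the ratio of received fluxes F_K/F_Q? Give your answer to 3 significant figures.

L_K/L_Q = (R_K/R_Q)²(T_K/T_Q)⁴ = (6.00)² × (4.00)⁴ = 9216.
F_K/F_Q = (L_K/L_Q)/(d_K/d_Q)² = 9216 / (20.0)² = 23.04.

23.0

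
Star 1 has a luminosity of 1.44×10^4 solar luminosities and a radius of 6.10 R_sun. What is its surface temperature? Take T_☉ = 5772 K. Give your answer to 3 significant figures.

2.56×10^4 K

T/T_☉ = (L/L_☉)^(1/4) / (R/R_☉)^(1/2)
T = 5772 × (1.44×10^4)^(1/4) / √(6.10) = 5772 × 10.95 / 2.470 = 2.560×10^4 K.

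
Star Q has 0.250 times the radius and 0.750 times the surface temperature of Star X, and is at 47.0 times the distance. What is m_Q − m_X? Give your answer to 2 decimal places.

L_Q/L_X = (0.250)²(0.750)⁴ = 0.01978.
F_Q/F_X = (L_Q/L_X)/(d_Q/d_X)² = 0.01978/2209 = 8.952×10^-6.
m_Q − m_X = −2.5 log₁₀(8.952×10^-6) = 12.62.

12.62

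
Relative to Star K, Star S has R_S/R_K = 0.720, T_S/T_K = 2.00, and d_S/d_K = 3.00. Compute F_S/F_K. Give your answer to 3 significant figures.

L_S/L_K = (R_S/R_K)²(T_S/T_K)⁴ = (0.720)² × (2.00)⁴ = 8.294.
F_S/F_K = (L_S/L_K)/(d_S/d_K)² = 8.294 / (3.00)² = 0.9216.

0.922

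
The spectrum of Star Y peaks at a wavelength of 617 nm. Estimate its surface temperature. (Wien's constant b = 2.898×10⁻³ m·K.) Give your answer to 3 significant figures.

T = b/λ_max = 2.898×10⁻³ / (617×10⁻⁹) = 4697 K.

4.70×10^3 K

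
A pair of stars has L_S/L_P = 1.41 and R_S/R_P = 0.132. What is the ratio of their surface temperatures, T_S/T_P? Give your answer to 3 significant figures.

L ∝ R²T⁴ gives T ∝ (L/R²)^(1/4), so
T_S/T_P = (1.41 / 0.132²)^(1/4) = (80.92)^(1/4) = 2.999.

3.00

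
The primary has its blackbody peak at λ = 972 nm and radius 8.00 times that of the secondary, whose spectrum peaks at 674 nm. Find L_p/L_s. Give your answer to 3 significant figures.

Wien's law gives T ∝ 1/λ_max, so T_p/T_s = λ_s/λ_p = 674/972 = 0.6934.
Then L ∝ R²T⁴ gives L_p/L_s = (8.00)² × (0.6934)⁴ = 64.00 × 0.2312 = 14.80.

14.8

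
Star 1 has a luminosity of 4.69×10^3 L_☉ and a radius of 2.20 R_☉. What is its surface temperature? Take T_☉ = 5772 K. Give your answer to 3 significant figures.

T/T_☉ = (L/L_☉)^(1/4) / (R/R_☉)^(1/2)
T = 5772 × (4.69×10^3)^(1/4) / √(2.20) = 5772 × 8.275 / 1.483 = 3.220×10^4 K.

3.22×10^4 K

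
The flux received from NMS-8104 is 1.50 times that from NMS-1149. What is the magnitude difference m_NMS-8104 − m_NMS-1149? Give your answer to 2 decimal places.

m_NMS-8104 − m_NMS-1149 = −2.5 log₁₀(F_NMS-8104/F_NMS-1149) = −2.5 log₁₀(1.50) = −2.5 × (0.176) = -0.440.

-0.44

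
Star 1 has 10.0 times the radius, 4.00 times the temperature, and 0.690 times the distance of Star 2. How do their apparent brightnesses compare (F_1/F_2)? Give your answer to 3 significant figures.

L_1/L_2 = (R_1/R_2)²(T_1/T_2)⁴ = (10.0)² × (4.00)⁴ = 2.560×10^4.
F_1/F_2 = (L_1/L_2)/(d_1/d_2)² = 2.560×10^4 / (0.690)² = 5.377×10^4.

5.38×10^4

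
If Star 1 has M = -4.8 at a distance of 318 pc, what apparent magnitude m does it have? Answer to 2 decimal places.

m = M + 5 log₁₀(d/10 pc) = -4.8 + 5 log₁₀(318/10)
  = -4.8 + 5 × 1.502 = -4.8 + 7.51 = 2.71.

2.71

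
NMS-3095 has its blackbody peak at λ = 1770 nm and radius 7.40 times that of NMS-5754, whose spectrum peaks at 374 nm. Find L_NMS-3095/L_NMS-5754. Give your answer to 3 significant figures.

0.109

Wien's law gives T ∝ 1/λ_max, so T_NMS-3095/T_NMS-5754 = λ_NMS-5754/λ_NMS-3095 = 374/1770 = 0.2113.
Then L ∝ R²T⁴ gives L_NMS-3095/L_NMS-5754 = (7.40)² × (0.2113)⁴ = 54.76 × 0.001993 = 0.1092.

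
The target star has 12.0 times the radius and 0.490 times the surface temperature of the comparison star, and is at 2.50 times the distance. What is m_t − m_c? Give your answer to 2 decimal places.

L_t/L_c = (12.0)²(0.490)⁴ = 8.301.
F_t/F_c = (L_t/L_c)/(d_t/d_c)² = 8.301/6.250 = 1.328.
m_t − m_c = −2.5 log₁₀(1.328) = -0.31.

-0.31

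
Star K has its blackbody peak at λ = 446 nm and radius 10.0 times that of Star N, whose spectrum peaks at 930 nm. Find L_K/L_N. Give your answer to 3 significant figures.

Wien's law gives T ∝ 1/λ_max, so T_K/T_N = λ_N/λ_K = 930/446 = 2.085.
Then L ∝ R²T⁴ gives L_K/L_N = (10.0)² × (2.085)⁴ = 100.0 × 18.91 = 1891.

1.89×10^3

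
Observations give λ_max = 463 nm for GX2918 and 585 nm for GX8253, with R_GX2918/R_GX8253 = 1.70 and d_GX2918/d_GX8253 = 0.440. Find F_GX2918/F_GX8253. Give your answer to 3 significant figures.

Wien's law: T_GX2918/T_GX8253 = λ_GX8253/λ_GX2918 = 585/463 = 1.263.
L_GX2918/L_GX8253 = (R_GX2918/R_GX8253)²(T_GX2918/T_GX8253)⁴ = (1.70)²(1.263)⁴ = 7.365.
F_GX2918/F_GX8253 = (L_GX2918/L_GX8253)/(d_GX2918/d_GX8253)² = 7.365/(0.440)² = 38.04.

38.0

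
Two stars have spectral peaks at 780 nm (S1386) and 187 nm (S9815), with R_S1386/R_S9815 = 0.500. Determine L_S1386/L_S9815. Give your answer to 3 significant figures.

8.26×10^-4

Wien's law gives T ∝ 1/λ_max, so T_S1386/T_S9815 = λ_S9815/λ_S1386 = 187/780 = 0.2397.
Then L ∝ R²T⁴ gives L_S1386/L_S9815 = (0.500)² × (0.2397)⁴ = 0.2500 × 0.003304 = 8.259×10^-4.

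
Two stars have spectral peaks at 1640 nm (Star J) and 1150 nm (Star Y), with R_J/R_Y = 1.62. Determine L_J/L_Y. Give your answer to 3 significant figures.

0.635

Wien's law gives T ∝ 1/λ_max, so T_J/T_Y = λ_Y/λ_J = 1150/1640 = 0.7012.
Then L ∝ R²T⁴ gives L_J/L_Y = (1.62)² × (0.7012)⁴ = 2.624 × 0.2418 = 0.6345.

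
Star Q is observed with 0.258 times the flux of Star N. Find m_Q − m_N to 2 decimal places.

m_Q − m_N = −2.5 log₁₀(F_Q/F_N) = −2.5 log₁₀(0.258) = −2.5 × (-0.588) = 1.471.

1.47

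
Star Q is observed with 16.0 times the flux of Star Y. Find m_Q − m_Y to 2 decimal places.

-3.01

m_Q − m_Y = −2.5 log₁₀(F_Q/F_Y) = −2.5 log₁₀(16.0) = −2.5 × (1.204) = -3.010.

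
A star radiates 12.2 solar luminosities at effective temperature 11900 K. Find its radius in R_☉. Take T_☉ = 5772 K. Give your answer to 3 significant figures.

0.822 R_☉

R/R_☉ = √(L/L_☉) / (T/T_☉)² = √(12.2) / (2.062)²
       = 3.493 / 4.251 = 0.8217.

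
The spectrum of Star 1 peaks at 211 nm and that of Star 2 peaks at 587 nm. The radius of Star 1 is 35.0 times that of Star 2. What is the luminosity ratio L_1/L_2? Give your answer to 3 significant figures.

Wien's law gives T ∝ 1/λ_max, so T_1/T_2 = λ_2/λ_1 = 587/211 = 2.782.
Then L ∝ R²T⁴ gives L_1/L_2 = (35.0)² × (2.782)⁴ = 1225 × 59.90 = 7.338×10^4.

7.34×10^4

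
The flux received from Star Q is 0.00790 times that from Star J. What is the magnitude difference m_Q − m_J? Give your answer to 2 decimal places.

5.26

m_Q − m_J = −2.5 log₁₀(F_Q/F_J) = −2.5 log₁₀(0.00790) = −2.5 × (-2.102) = 5.256.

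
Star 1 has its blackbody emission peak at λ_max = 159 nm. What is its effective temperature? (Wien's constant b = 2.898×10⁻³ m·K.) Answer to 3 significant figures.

T = b/λ_max = 2.898×10⁻³ / (159×10⁻⁹) = 1.823×10^4 K.

1.82×10^4 K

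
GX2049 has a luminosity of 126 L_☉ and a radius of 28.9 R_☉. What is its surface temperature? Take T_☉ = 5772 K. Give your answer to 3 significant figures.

3.60×10^3 K

T/T_☉ = (L/L_☉)^(1/4) / (R/R_☉)^(1/2)
T = 5772 × (126)^(1/4) / √(28.9) = 5772 × 3.350 / 5.376 = 3597 K.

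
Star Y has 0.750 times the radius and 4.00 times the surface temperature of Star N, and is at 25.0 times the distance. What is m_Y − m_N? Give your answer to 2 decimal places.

L_Y/L_N = (0.750)²(4.00)⁴ = 144.0.
F_Y/F_N = (L_Y/L_N)/(d_Y/d_N)² = 144.0/625.0 = 0.2304.
m_Y − m_N = −2.5 log₁₀(0.2304) = 1.59.

1.59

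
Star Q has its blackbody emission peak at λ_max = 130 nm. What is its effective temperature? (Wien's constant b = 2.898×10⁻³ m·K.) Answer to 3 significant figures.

2.23×10^4 K

T = b/λ_max = 2.898×10⁻³ / (130×10⁻⁹) = 2.229×10^4 K.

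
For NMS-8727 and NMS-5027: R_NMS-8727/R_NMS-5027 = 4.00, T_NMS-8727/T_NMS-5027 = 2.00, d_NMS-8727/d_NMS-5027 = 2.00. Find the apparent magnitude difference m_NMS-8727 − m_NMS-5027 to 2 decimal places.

-4.52

L_NMS-8727/L_NMS-5027 = (4.00)²(2.00)⁴ = 256.0.
F_NMS-8727/F_NMS-5027 = (L_NMS-8727/L_NMS-5027)/(d_NMS-8727/d_NMS-5027)² = 256.0/4.000 = 64.00.
m_NMS-8727 − m_NMS-5027 = −2.5 log₁₀(64.00) = -4.52.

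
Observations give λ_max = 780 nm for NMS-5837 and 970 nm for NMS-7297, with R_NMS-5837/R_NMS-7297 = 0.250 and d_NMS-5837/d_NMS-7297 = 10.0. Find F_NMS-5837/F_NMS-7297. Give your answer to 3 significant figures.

0.00149

Wien's law: T_NMS-5837/T_NMS-7297 = λ_NMS-7297/λ_NMS-5837 = 970/780 = 1.244.
L_NMS-5837/L_NMS-7297 = (R_NMS-5837/R_NMS-7297)²(T_NMS-5837/T_NMS-7297)⁴ = (0.250)²(1.244)⁴ = 0.1495.
F_NMS-5837/F_NMS-7297 = (L_NMS-5837/L_NMS-7297)/(d_NMS-5837/d_NMS-7297)² = 0.1495/(10.0)² = 0.001495.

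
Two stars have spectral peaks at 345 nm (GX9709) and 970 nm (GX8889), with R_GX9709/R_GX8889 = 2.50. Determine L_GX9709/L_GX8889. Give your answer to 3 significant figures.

Wien's law gives T ∝ 1/λ_max, so T_GX9709/T_GX8889 = λ_GX8889/λ_GX9709 = 970/345 = 2.812.
Then L ∝ R²T⁴ gives L_GX9709/L_GX8889 = (2.50)² × (2.812)⁴ = 6.250 × 62.49 = 390.6.

391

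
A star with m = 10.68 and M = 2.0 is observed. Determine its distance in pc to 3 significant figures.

545 pc

m − M = 5 log₁₀(d/10 pc)
10.68 − (2.0) = 8.68 = 5 log₁₀(d/10)
d = 10 × 10^(8.68/5) = 10 × 10^1.736 = 544.5 pc.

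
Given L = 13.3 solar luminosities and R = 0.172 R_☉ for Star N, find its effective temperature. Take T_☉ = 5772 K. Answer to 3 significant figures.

T/T_☉ = (L/L_☉)^(1/4) / (R/R_☉)^(1/2)
T = 5772 × (13.3)^(1/4) / √(0.172) = 5772 × 1.910 / 0.4147 = 2.658×10^4 K.

2.66×10^4 K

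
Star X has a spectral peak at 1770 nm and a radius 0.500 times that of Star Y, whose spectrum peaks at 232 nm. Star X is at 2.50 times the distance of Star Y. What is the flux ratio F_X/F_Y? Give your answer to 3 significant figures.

Wien's law: T_X/T_Y = λ_Y/λ_X = 232/1770 = 0.1311.
L_X/L_Y = (R_X/R_Y)²(T_X/T_Y)⁴ = (0.500)²(0.1311)⁴ = 7.379×10^-5.
F_X/F_Y = (L_X/L_Y)/(d_X/d_Y)² = 7.379×10^-5/(2.50)² = 1.181×10^-5.

1.18×10^-5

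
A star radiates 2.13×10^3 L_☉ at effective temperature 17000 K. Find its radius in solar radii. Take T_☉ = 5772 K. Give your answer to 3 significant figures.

R/R_☉ = √(L/L_☉) / (T/T_☉)² = √(2.13×10^3) / (2.945)²
       = 46.15 / 8.675 = 5.320.

5.32 solar radii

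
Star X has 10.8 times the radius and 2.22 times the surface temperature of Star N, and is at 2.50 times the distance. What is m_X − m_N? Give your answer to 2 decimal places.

-6.64

L_X/L_N = (10.8)²(2.22)⁴ = 2833.
F_X/F_N = (L_X/L_N)/(d_X/d_N)² = 2833/6.250 = 453.3.
m_X − m_N = −2.5 log₁₀(453.3) = -6.64.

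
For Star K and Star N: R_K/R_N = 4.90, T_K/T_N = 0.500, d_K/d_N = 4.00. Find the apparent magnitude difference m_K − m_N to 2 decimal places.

L_K/L_N = (4.90)²(0.500)⁴ = 1.501.
F_K/F_N = (L_K/L_N)/(d_K/d_N)² = 1.501/16.00 = 0.09379.
m_K − m_N = −2.5 log₁₀(0.09379) = 2.57.

2.57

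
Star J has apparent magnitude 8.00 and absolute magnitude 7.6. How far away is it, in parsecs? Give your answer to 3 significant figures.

12.0 pc

m − M = 5 log₁₀(d/10 pc)
8.00 − (7.6) = 0.40 = 5 log₁₀(d/10)
d = 10 × 10^(0.40/5) = 10 × 10^0.080 = 12.02 pc.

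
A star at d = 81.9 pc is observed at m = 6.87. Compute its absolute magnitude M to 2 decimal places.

M = m − 5 log₁₀(d/10 pc) = 6.87 − 5 log₁₀(81.9/10)
  = 6.87 − 5 × 0.913 = 6.87 − 4.57 = 2.30.

2.30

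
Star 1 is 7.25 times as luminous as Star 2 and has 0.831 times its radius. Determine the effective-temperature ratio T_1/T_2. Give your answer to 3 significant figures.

1.80

L ∝ R²T⁴ gives T ∝ (L/R²)^(1/4), so
T_1/T_2 = (7.25 / 0.831²)^(1/4) = (10.50)^(1/4) = 1.800.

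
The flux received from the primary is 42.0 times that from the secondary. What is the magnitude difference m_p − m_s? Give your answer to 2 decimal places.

-4.06

m_p − m_s = −2.5 log₁₀(F_p/F_s) = −2.5 log₁₀(42.0) = −2.5 × (1.623) = -4.058.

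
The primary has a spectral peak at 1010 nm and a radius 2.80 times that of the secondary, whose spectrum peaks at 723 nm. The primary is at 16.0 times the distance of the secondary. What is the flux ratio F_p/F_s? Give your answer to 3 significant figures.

0.00804

Wien's law: T_p/T_s = λ_s/λ_p = 723/1010 = 0.7158.
L_p/L_s = (R_p/R_s)²(T_p/T_s)⁴ = (2.80)²(0.7158)⁴ = 2.059.
F_p/F_s = (L_p/L_s)/(d_p/d_s)² = 2.059/(16.0)² = 0.008042.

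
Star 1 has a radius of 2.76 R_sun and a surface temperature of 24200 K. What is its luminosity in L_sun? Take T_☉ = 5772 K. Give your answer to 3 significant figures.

2.35×10^3 L_sun

L/L_☉ = (R/R_☉)² (T/T_☉)⁴ = (2.76)² × (24200/5772)⁴
       = 7.618 × (4.193)⁴ = 7.618 × 309.0 = 2354.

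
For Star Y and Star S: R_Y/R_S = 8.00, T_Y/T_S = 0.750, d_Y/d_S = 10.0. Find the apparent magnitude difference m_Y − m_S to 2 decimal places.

1.73

L_Y/L_S = (8.00)²(0.750)⁴ = 20.25.
F_Y/F_S = (L_Y/L_S)/(d_Y/d_S)² = 20.25/100.0 = 0.2025.
m_Y − m_S = −2.5 log₁₀(0.2025) = 1.73.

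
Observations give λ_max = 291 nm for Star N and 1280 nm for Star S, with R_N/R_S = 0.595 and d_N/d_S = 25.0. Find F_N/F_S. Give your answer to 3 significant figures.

0.212

Wien's law: T_N/T_S = λ_S/λ_N = 1280/291 = 4.399.
L_N/L_S = (R_N/R_S)²(T_N/T_S)⁴ = (0.595)²(4.399)⁴ = 132.5.
F_N/F_S = (L_N/L_S)/(d_N/d_S)² = 132.5/(25.0)² = 0.2120.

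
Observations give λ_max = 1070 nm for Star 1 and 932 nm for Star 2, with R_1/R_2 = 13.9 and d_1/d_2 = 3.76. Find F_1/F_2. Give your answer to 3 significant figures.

7.87

Wien's law: T_1/T_2 = λ_2/λ_1 = 932/1070 = 0.8710.
L_1/L_2 = (R_1/R_2)²(T_1/T_2)⁴ = (13.9)²(0.8710)⁴ = 111.2.
F_1/F_2 = (L_1/L_2)/(d_1/d_2)² = 111.2/(3.76)² = 7.867.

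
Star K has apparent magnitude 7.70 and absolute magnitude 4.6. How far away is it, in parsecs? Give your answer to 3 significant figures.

41.7 pc

m − M = 5 log₁₀(d/10 pc)
7.70 − (4.6) = 3.10 = 5 log₁₀(d/10)
d = 10 × 10^(3.10/5) = 10 × 10^0.620 = 41.69 pc.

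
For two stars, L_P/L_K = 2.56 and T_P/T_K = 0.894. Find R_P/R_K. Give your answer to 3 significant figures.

2.00

L ∝ R²T⁴ gives R ∝ √L / T², so
R_P/R_K = √(2.56) / (0.894)² = 1.600 / 0.7992 = 2.002.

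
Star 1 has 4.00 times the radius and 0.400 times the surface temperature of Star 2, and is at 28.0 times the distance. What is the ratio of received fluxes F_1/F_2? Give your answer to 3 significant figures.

L_1/L_2 = (R_1/R_2)²(T_1/T_2)⁴ = (4.00)² × (0.400)⁴ = 0.4096.
F_1/F_2 = (L_1/L_2)/(d_1/d_2)² = 0.4096 / (28.0)² = 5.224×10^-4.

5.22×10^-4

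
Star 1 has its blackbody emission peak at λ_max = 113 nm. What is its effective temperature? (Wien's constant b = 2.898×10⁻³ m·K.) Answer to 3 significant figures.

2.56×10^4 K

T = b/λ_max = 2.898×10⁻³ / (113×10⁻⁹) = 2.565×10^4 K.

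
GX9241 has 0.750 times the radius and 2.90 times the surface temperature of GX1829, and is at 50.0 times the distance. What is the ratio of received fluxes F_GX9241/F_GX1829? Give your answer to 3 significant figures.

L_GX9241/L_GX1829 = (R_GX9241/R_GX1829)²(T_GX9241/T_GX1829)⁴ = (0.750)² × (2.90)⁴ = 39.78.
F_GX9241/F_GX1829 = (L_GX9241/L_GX1829)/(d_GX9241/d_GX1829)² = 39.78 / (50.0)² = 0.01591.

0.0159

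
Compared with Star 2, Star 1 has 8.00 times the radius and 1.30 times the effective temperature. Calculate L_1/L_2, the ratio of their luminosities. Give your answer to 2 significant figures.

1.8×10^2

From the Stefan–Boltzmann law, L ∝ R²T⁴, so
L_1/L_2 = (R_1/R_2)² (T_1/T_2)⁴ = (8.00)² × (1.30)⁴ = 64.00 × 2.856 = 182.8.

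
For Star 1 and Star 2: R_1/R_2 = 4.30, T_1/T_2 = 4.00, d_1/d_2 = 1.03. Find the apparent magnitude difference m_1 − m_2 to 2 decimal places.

-9.12

L_1/L_2 = (4.30)²(4.00)⁴ = 4733.
F_1/F_2 = (L_1/L_2)/(d_1/d_2)² = 4733/1.061 = 4462.
m_1 − m_2 = −2.5 log₁₀(4462) = -9.12.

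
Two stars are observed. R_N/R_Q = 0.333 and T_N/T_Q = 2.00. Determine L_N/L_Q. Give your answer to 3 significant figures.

1.77

From the Stefan–Boltzmann law, L ∝ R²T⁴, so
L_N/L_Q = (R_N/R_Q)² (T_N/T_Q)⁴ = (0.333)² × (2.00)⁴ = 0.1109 × 16.00 = 1.774.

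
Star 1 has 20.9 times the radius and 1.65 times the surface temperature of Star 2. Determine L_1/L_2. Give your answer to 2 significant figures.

3.2×10^3

From the Stefan–Boltzmann law, L ∝ R²T⁴, so
L_1/L_2 = (R_1/R_2)² (T_1/T_2)⁴ = (20.9)² × (1.65)⁴ = 436.8 × 7.412 = 3238.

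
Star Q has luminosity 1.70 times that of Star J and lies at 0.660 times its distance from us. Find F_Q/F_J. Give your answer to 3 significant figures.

F = L/(4πd²), so F_Q/F_J = (L_Q/L_J) / (d_Q/d_J)²
= 1.70 / (0.660)² = 1.70 / 0.4356 = 3.903.

3.90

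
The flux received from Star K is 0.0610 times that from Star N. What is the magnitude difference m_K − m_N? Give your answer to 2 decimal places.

3.04

m_K − m_N = −2.5 log₁₀(F_K/F_N) = −2.5 log₁₀(0.0610) = −2.5 × (-1.215) = 3.037.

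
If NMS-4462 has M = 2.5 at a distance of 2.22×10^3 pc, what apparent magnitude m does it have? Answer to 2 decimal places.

14.23

m = M + 5 log₁₀(d/10 pc) = 2.5 + 5 log₁₀(2.22×10^3/10)
  = 2.5 + 5 × 2.346 = 2.5 + 11.73 = 14.23.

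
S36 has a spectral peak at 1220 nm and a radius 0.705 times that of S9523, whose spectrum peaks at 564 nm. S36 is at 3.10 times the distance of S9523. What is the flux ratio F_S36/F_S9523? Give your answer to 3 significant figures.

0.00236

Wien's law: T_S36/T_S9523 = λ_S9523/λ_S36 = 564/1220 = 0.4623.
L_S36/L_S9523 = (R_S36/R_S9523)²(T_S36/T_S9523)⁴ = (0.705)²(0.4623)⁴ = 0.02270.
F_S36/F_S9523 = (L_S36/L_S9523)/(d_S36/d_S9523)² = 0.02270/(3.10)² = 0.002362.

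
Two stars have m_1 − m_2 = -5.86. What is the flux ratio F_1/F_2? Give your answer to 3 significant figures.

221

F_1/F_2 = 10^(−(m_1 − m_2)/2.5) = 10^(5.86/2.5) = 10^2.344 = 220.8.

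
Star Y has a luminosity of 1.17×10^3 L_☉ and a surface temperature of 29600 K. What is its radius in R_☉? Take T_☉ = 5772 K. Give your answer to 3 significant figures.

R/R_☉ = √(L/L_☉) / (T/T_☉)² = √(1.17×10^3) / (5.128)²
       = 34.21 / 26.30 = 1.301.

1.30 R_☉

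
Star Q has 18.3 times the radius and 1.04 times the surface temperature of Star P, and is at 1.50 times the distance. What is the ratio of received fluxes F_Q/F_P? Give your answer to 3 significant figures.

174

L_Q/L_P = (R_Q/R_P)²(T_Q/T_P)⁴ = (18.3)² × (1.04)⁴ = 391.8.
F_Q/F_P = (L_Q/L_P)/(d_Q/d_P)² = 391.8 / (1.50)² = 174.1.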